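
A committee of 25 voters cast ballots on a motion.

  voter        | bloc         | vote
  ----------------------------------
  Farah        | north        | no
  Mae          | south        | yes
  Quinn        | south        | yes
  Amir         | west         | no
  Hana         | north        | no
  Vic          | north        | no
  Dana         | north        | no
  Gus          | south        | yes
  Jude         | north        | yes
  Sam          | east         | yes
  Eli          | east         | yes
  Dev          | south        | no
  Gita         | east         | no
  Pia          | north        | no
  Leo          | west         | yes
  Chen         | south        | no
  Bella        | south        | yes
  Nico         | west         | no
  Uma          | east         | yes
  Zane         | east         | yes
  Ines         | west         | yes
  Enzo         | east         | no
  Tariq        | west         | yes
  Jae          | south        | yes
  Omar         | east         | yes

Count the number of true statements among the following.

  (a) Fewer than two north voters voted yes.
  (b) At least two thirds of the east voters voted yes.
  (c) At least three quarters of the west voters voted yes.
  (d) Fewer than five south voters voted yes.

(a) north: |A| = 6, |A ∩ B| = 1; needs |A ∩ B| < 2 — true.
(b) east: |A| = 7, |A ∩ B| = 5; needs |A ∩ B| / |A| ≥ 2/3 — true.
(c) west: |A| = 5, |A ∩ B| = 3; needs |A ∩ B| / |A| ≥ 3/4 — false.
(d) south: |A| = 7, |A ∩ B| = 5; needs |A ∩ B| < 5 — false.

2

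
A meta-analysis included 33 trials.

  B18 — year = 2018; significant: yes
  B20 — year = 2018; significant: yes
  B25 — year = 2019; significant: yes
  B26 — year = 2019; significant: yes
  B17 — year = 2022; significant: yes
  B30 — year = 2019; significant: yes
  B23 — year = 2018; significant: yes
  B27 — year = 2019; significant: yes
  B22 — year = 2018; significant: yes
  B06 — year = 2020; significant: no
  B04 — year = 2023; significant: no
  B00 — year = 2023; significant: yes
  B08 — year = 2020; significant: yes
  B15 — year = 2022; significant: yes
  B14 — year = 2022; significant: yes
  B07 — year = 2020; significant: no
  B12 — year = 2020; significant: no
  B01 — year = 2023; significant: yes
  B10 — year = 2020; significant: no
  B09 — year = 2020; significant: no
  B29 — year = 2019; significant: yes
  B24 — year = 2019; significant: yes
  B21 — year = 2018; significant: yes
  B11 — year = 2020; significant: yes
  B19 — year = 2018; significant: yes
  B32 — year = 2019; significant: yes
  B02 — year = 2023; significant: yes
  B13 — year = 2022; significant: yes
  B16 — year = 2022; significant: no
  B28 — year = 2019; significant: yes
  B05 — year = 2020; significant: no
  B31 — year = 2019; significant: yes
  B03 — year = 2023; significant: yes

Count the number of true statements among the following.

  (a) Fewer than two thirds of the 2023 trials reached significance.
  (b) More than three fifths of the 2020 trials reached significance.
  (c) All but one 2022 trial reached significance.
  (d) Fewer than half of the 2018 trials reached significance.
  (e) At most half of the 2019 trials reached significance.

(a) 2023: |A| = 5, |A ∩ B| = 4; needs |A ∩ B| / |A| < 2/3 — false.
(b) 2020: |A| = 8, |A ∩ B| = 2; needs |A ∩ B| / |A| > 3/5 — false.
(c) 2022: |A| = 5, |A ∩ B| = 4; needs |A ∖ B| = 1 — true.
(d) 2018: |A| = 6, |A ∩ B| = 6; needs |A ∩ B| < |A ∖ B| — false.
(e) 2019: |A| = 9, |A ∩ B| = 9; needs |A ∩ B| ≤ |A ∖ B| — false.

1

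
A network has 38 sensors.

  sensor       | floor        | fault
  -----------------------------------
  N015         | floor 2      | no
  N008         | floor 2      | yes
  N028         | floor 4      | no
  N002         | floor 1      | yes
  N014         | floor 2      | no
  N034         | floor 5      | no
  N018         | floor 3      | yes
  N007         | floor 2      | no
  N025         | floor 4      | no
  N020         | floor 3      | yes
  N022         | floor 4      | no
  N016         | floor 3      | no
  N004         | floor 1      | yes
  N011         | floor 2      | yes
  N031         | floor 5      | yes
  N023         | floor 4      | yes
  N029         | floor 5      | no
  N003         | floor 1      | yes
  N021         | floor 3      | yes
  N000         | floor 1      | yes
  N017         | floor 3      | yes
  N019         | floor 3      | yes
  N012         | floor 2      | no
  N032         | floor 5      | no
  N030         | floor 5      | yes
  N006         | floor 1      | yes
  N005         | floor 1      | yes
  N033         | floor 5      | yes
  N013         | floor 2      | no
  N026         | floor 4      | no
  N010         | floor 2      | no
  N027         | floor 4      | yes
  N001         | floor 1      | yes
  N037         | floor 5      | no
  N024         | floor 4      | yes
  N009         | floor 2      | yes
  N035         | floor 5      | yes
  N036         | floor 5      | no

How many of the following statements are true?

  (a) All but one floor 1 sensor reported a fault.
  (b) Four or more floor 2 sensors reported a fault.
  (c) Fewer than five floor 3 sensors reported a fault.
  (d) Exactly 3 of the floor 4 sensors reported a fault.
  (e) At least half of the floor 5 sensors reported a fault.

1

(a) floor 1: |A| = 7, |A ∩ B| = 7; needs |A ∖ B| = 1 — false.
(b) floor 2: |A| = 9, |A ∩ B| = 3; needs |A ∩ B| ≥ 4 — false.
(c) floor 3: |A| = 6, |A ∩ B| = 5; needs |A ∩ B| < 5 — false.
(d) floor 4: |A| = 7, |A ∩ B| = 3; needs |A ∩ B| = 3 — true.
(e) floor 5: |A| = 9, |A ∩ B| = 4; needs |A ∩ B| ≥ |A ∖ B| — false.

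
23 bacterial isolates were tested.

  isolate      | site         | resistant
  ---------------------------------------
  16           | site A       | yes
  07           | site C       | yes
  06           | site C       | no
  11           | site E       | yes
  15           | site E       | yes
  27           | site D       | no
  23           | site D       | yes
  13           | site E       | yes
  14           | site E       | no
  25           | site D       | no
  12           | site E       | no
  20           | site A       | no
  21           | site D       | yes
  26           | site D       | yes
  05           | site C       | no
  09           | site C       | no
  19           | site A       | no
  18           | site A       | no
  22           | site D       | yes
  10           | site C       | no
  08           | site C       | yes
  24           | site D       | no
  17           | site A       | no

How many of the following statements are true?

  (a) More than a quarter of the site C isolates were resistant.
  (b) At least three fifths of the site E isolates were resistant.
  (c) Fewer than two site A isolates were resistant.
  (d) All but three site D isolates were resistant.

(a) site C: |A| = 6, |A ∩ B| = 2; needs |A ∩ B| / |A| > 1/4 — true.
(b) site E: |A| = 5, |A ∩ B| = 3; needs |A ∩ B| / |A| ≥ 3/5 — true.
(c) site A: |A| = 5, |A ∩ B| = 1; needs |A ∩ B| < 2 — true.
(d) site D: |A| = 7, |A ∩ B| = 4; needs |A ∖ B| = 3 — true.

4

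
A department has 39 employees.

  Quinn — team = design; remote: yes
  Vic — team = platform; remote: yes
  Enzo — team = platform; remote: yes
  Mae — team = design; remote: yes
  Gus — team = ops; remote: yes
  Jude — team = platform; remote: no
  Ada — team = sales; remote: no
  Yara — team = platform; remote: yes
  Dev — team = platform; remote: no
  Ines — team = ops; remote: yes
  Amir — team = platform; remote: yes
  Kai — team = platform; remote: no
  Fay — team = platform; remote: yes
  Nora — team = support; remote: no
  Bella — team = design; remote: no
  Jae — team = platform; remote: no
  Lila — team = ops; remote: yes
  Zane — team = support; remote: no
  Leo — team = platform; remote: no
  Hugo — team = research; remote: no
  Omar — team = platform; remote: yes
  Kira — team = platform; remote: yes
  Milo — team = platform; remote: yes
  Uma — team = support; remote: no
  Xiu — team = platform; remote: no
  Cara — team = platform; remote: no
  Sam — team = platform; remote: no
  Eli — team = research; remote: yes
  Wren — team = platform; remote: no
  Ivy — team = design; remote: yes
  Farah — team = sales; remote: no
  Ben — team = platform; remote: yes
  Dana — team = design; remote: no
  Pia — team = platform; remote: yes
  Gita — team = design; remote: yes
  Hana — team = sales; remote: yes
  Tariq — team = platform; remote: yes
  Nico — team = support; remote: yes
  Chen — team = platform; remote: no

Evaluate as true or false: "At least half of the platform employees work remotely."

Truth condition: |A ∩ B| ≥ |A ∖ B|.
|A| = 21, |A ∩ B| = 11, |A ∖ B| = 10.
11 > 10, so the statement is true.

True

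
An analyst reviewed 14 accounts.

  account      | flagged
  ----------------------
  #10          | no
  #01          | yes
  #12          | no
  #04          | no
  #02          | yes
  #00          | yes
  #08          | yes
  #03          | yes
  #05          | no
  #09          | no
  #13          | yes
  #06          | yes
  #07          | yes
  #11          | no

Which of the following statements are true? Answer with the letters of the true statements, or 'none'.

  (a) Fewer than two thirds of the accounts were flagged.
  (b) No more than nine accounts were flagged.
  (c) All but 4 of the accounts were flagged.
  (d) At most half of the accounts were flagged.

|A| = 14, |A ∩ B| = 8, |A ∖ B| = 6.
(a) |A ∩ B| / |A| < 2/3: holds.
(b) |A ∩ B| ≤ 9: holds.
(c) |A ∖ B| = 4: fails.
(d) |A ∩ B| ≤ |A ∖ B|: fails.

(a), (b)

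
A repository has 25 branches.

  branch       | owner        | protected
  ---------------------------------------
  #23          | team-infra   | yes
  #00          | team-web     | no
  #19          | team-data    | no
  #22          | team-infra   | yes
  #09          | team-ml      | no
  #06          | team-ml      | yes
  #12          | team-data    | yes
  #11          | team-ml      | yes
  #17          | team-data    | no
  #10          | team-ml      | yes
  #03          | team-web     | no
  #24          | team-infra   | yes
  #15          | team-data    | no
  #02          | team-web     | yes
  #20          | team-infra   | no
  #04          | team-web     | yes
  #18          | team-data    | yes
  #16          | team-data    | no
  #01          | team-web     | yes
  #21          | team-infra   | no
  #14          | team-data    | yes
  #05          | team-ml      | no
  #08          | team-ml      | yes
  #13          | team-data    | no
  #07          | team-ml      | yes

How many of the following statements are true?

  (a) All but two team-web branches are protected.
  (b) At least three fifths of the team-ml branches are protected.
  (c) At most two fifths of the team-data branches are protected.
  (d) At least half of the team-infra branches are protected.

(a) team-web: |A| = 5, |A ∩ B| = 3; needs |A ∖ B| = 2 — true.
(b) team-ml: |A| = 7, |A ∩ B| = 5; needs |A ∩ B| / |A| ≥ 3/5 — true.
(c) team-data: |A| = 8, |A ∩ B| = 3; needs |A ∩ B| / |A| ≤ 2/5 — true.
(d) team-infra: |A| = 5, |A ∩ B| = 3; needs |A ∩ B| ≥ |A ∖ B| — true.

4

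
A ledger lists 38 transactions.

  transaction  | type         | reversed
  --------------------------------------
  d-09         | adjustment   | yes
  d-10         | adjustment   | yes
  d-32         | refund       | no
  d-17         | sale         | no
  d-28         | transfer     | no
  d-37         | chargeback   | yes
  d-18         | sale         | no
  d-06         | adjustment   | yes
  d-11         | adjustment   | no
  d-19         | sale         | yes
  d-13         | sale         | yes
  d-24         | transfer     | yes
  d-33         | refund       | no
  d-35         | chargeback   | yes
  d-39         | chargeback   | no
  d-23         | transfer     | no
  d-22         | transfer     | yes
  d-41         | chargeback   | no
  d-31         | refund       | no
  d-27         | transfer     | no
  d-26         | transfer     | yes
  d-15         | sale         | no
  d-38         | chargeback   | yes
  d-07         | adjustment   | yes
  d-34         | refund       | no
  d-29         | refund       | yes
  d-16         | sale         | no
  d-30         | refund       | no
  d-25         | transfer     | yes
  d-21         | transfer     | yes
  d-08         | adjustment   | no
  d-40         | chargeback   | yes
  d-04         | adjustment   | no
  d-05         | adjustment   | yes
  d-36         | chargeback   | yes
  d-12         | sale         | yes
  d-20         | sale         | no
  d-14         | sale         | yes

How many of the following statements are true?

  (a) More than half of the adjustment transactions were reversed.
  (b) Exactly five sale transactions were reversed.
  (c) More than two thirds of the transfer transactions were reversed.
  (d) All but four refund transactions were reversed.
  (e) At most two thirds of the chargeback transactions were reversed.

(a) adjustment: |A| = 8, |A ∩ B| = 5; needs |A ∩ B| > |A ∖ B| — true.
(b) sale: |A| = 9, |A ∩ B| = 4; needs |A ∩ B| = 5 — false.
(c) transfer: |A| = 8, |A ∩ B| = 5; needs |A ∩ B| / |A| > 2/3 — false.
(d) refund: |A| = 6, |A ∩ B| = 1; needs |A ∖ B| = 4 — false.
(e) chargeback: |A| = 7, |A ∩ B| = 5; needs |A ∩ B| / |A| ≤ 2/3 — false.

1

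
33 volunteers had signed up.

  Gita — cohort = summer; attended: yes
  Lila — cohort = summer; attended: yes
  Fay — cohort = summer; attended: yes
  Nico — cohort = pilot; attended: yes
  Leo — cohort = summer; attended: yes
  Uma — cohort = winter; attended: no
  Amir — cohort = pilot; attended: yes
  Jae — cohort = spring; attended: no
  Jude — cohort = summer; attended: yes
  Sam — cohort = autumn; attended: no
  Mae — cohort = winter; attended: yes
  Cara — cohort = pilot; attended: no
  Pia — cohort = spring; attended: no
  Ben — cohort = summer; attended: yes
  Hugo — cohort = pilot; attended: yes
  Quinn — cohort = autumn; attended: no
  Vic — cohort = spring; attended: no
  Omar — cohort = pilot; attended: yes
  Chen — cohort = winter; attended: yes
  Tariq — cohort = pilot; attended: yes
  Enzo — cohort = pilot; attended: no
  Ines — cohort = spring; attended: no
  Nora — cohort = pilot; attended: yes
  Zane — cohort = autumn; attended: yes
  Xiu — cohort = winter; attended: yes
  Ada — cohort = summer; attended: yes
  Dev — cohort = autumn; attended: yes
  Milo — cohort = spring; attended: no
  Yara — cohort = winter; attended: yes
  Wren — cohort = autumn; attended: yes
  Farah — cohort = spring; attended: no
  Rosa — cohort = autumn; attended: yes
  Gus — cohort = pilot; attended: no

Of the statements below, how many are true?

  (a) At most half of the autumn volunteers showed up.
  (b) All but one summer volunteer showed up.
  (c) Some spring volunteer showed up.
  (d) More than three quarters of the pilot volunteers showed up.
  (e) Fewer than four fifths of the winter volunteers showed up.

0

(a) autumn: |A| = 6, |A ∩ B| = 4; needs |A ∩ B| ≤ |A ∖ B| — false.
(b) summer: |A| = 7, |A ∩ B| = 7; needs |A ∖ B| = 1 — false.
(c) spring: |A| = 6, |A ∩ B| = 0; needs A ∩ B ≠ ∅ (|A ∩ B| ≥ 1) — false.
(d) pilot: |A| = 9, |A ∩ B| = 6; needs |A ∩ B| / |A| > 3/4 — false.
(e) winter: |A| = 5, |A ∩ B| = 4; needs |A ∩ B| / |A| < 4/5 — false.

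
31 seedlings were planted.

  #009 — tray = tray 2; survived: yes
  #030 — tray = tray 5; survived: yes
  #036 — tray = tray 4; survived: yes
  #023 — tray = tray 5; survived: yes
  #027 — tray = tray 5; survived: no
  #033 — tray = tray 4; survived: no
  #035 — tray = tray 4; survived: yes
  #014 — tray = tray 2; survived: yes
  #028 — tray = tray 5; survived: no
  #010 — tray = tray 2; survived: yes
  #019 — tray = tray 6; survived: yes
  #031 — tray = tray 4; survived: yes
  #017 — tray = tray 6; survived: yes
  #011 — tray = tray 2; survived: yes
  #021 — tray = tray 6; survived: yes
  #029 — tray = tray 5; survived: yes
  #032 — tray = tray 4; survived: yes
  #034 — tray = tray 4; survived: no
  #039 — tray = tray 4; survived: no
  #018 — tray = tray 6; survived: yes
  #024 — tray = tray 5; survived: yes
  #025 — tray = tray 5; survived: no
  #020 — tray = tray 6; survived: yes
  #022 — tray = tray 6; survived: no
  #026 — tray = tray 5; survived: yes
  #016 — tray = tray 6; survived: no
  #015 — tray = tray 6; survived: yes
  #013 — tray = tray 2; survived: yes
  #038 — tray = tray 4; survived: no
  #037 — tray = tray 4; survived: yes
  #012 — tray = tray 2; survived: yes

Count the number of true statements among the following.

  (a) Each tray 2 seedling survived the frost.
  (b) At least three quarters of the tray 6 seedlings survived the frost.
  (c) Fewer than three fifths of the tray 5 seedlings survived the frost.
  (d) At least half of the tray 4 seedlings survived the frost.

(a) tray 2: |A| = 6, |A ∩ B| = 6; needs A ⊆ B, i.e. every element of A is in B (|A ∖ B| = 0) — true.
(b) tray 6: |A| = 8, |A ∩ B| = 6; needs |A ∩ B| / |A| ≥ 3/4 — true.
(c) tray 5: |A| = 8, |A ∩ B| = 5; needs |A ∩ B| / |A| < 3/5 — false.
(d) tray 4: |A| = 9, |A ∩ B| = 5; needs |A ∩ B| ≥ |A ∖ B| — true.

3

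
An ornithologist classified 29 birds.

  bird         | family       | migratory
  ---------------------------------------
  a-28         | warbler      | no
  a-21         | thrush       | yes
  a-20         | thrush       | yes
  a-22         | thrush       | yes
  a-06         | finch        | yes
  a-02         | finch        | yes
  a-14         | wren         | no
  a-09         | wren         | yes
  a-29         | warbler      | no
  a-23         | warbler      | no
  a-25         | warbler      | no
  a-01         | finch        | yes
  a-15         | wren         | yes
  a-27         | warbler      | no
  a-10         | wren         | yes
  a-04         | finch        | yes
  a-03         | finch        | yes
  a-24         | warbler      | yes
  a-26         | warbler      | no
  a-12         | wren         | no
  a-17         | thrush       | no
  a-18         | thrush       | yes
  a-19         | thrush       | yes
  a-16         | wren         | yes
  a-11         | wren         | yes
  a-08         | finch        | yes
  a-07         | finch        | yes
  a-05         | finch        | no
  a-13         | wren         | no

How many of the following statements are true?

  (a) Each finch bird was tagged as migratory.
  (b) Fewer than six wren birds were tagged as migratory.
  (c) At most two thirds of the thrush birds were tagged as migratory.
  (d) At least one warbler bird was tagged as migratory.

(a) finch: |A| = 8, |A ∩ B| = 7; needs A ⊆ B, i.e. every element of A is in B (|A ∖ B| = 0) — false.
(b) wren: |A| = 8, |A ∩ B| = 5; needs |A ∩ B| < 6 — true.
(c) thrush: |A| = 6, |A ∩ B| = 5; needs |A ∩ B| / |A| ≤ 2/3 — false.
(d) warbler: |A| = 7, |A ∩ B| = 1; needs A ∩ B ≠ ∅ (|A ∩ B| ≥ 1) — true.

2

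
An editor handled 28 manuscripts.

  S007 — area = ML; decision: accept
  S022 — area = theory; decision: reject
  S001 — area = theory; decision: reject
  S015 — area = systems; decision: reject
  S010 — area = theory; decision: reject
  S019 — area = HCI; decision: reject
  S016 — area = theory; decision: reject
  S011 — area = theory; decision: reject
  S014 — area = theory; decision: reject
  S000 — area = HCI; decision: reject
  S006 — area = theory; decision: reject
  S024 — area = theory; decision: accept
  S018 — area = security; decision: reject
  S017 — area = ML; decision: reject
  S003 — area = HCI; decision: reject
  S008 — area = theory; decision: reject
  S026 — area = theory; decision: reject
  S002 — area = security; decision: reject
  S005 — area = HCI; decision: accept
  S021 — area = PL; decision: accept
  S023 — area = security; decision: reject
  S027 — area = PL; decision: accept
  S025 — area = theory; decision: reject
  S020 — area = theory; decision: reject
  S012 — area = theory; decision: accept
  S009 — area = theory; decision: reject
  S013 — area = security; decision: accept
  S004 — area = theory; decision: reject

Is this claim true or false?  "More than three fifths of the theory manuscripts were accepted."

The determiner here denotes the relation: |A ∩ B| / |A| > 3/5.
|A| = 15, |A ∩ B| = 2, |A ∖ B| = 13.
|A ∩ B|/|A| = 2/15, so the statement is false.

False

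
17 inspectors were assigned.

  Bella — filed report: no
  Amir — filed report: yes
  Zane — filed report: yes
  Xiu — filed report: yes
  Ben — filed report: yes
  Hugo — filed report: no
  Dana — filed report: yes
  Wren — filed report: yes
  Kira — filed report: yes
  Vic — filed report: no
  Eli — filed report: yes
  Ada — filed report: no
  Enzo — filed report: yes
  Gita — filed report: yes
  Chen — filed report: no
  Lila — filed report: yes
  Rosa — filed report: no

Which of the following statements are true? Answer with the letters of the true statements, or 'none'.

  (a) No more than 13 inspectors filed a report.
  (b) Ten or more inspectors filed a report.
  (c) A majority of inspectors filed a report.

|A| = 17, |A ∩ B| = 11, |A ∖ B| = 6.
(a) |A ∩ B| ≤ 13: holds.
(b) |A ∩ B| ≥ 10: holds.
(c) |A ∩ B| > |A ∖ B|: holds.

(a), (b), (c)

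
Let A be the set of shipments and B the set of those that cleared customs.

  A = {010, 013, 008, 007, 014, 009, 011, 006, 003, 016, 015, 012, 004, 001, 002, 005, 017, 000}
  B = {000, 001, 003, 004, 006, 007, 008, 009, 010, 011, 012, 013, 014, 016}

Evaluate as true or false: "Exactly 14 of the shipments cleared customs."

True

'Exactly 14 of the shipments cleared customs' holds iff |A ∩ B| = 14.
|A| = 18, |A ∩ B| = 14, |A ∖ B| = 4.
|A ∩ B| = 14, so the statement is true.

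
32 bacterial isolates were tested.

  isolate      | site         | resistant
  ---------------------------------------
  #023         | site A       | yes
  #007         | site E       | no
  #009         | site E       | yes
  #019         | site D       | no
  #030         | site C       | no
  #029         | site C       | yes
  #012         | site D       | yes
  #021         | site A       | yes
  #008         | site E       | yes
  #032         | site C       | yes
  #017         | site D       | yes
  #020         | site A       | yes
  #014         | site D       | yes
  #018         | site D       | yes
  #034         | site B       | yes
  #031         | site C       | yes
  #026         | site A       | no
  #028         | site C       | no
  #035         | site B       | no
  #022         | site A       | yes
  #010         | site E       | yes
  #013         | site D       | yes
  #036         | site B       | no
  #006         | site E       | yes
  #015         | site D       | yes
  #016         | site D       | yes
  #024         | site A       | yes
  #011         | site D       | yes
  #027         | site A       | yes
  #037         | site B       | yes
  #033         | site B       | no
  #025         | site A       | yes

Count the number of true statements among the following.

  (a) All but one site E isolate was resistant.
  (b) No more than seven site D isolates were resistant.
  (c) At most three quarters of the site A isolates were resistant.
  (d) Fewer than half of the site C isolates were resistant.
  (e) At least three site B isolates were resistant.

(a) site E: |A| = 5, |A ∩ B| = 4; needs |A ∖ B| = 1 — true.
(b) site D: |A| = 9, |A ∩ B| = 8; needs |A ∩ B| ≤ 7 — false.
(c) site A: |A| = 8, |A ∩ B| = 7; needs |A ∩ B| / |A| ≤ 3/4 — false.
(d) site C: |A| = 5, |A ∩ B| = 3; needs |A ∩ B| < |A ∖ B| — false.
(e) site B: |A| = 5, |A ∩ B| = 2; needs |A ∩ B| ≥ 3 — false.

1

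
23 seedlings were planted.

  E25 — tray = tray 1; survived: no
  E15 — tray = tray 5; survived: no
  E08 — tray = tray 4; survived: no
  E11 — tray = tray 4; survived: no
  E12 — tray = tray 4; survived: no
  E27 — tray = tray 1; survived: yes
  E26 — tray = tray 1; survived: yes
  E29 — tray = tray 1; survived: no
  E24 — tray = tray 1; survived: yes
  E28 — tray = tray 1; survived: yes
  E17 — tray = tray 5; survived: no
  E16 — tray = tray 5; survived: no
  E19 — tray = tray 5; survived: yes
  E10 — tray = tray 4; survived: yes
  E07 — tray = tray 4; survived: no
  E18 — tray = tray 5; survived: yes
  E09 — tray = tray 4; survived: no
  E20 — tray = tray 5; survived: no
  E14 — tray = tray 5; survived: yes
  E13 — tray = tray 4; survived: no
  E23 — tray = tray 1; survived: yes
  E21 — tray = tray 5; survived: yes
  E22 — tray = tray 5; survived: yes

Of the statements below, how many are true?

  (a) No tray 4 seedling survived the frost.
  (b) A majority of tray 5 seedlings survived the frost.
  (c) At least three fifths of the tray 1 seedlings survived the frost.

(a) tray 4: |A| = 7, |A ∩ B| = 1; needs A ∩ B = ∅ (|A ∩ B| = 0) — false.
(b) tray 5: |A| = 9, |A ∩ B| = 5; needs |A ∩ B| > |A ∖ B| — true.
(c) tray 1: |A| = 7, |A ∩ B| = 5; needs |A ∩ B| / |A| ≥ 3/5 — true.

2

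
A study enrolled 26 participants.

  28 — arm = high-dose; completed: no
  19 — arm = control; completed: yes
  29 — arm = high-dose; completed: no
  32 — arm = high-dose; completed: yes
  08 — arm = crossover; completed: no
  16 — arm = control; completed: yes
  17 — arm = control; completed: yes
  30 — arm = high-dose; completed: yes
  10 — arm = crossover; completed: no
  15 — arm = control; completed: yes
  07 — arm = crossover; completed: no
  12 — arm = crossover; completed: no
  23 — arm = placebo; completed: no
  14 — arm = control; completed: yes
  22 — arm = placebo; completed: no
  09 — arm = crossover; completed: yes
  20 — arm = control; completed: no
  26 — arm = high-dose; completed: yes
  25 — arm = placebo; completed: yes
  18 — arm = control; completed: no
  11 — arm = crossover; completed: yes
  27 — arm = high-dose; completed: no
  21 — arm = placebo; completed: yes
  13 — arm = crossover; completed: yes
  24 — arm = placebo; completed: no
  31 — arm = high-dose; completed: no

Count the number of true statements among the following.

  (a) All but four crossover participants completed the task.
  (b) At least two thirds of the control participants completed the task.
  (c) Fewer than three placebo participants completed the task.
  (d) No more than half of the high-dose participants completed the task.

4

(a) crossover: |A| = 7, |A ∩ B| = 3; needs |A ∖ B| = 4 — true.
(b) control: |A| = 7, |A ∩ B| = 5; needs |A ∩ B| / |A| ≥ 2/3 — true.
(c) placebo: |A| = 5, |A ∩ B| = 2; needs |A ∩ B| < 3 — true.
(d) high-dose: |A| = 7, |A ∩ B| = 3; needs |A ∩ B| ≤ |A ∖ B| — true.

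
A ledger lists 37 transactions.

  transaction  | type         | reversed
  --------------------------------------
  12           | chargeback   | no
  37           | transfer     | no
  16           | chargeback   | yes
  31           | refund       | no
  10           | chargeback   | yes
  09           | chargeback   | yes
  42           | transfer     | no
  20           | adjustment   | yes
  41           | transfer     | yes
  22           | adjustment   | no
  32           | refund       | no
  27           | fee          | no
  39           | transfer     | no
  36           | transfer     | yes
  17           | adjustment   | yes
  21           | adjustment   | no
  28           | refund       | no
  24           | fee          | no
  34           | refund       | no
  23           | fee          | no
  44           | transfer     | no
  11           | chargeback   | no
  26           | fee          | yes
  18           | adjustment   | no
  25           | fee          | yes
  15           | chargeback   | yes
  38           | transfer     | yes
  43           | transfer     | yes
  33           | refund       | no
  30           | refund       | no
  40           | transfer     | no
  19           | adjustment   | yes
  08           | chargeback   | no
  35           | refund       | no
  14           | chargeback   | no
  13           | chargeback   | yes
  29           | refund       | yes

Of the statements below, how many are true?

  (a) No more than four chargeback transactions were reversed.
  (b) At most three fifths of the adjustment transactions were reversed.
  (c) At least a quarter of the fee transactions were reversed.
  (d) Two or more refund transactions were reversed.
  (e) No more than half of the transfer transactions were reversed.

(a) chargeback: |A| = 9, |A ∩ B| = 5; needs |A ∩ B| ≤ 4 — false.
(b) adjustment: |A| = 6, |A ∩ B| = 3; needs |A ∩ B| / |A| ≤ 3/5 — true.
(c) fee: |A| = 5, |A ∩ B| = 2; needs |A ∩ B| / |A| ≥ 1/4 — true.
(d) refund: |A| = 8, |A ∩ B| = 1; needs |A ∩ B| ≥ 2 — false.
(e) transfer: |A| = 9, |A ∩ B| = 4; needs |A ∩ B| ≤ |A ∖ B| — true.

3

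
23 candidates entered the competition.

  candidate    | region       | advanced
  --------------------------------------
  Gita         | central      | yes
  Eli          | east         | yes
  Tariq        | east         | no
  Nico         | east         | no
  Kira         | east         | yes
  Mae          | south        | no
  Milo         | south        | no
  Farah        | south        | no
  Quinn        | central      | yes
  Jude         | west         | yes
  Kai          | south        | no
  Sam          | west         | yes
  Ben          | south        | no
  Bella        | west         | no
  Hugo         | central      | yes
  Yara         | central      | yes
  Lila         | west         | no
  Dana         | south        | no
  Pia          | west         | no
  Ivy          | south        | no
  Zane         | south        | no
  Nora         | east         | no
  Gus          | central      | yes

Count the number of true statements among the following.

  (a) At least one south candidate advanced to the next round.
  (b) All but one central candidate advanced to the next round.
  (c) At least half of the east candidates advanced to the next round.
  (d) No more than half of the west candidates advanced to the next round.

1

(a) south: |A| = 8, |A ∩ B| = 0; needs A ∩ B ≠ ∅ (|A ∩ B| ≥ 1) — false.
(b) central: |A| = 5, |A ∩ B| = 5; needs |A ∖ B| = 1 — false.
(c) east: |A| = 5, |A ∩ B| = 2; needs |A ∩ B| ≥ |A ∖ B| — false.
(d) west: |A| = 5, |A ∩ B| = 2; needs |A ∩ B| ≤ |A ∖ B| — true.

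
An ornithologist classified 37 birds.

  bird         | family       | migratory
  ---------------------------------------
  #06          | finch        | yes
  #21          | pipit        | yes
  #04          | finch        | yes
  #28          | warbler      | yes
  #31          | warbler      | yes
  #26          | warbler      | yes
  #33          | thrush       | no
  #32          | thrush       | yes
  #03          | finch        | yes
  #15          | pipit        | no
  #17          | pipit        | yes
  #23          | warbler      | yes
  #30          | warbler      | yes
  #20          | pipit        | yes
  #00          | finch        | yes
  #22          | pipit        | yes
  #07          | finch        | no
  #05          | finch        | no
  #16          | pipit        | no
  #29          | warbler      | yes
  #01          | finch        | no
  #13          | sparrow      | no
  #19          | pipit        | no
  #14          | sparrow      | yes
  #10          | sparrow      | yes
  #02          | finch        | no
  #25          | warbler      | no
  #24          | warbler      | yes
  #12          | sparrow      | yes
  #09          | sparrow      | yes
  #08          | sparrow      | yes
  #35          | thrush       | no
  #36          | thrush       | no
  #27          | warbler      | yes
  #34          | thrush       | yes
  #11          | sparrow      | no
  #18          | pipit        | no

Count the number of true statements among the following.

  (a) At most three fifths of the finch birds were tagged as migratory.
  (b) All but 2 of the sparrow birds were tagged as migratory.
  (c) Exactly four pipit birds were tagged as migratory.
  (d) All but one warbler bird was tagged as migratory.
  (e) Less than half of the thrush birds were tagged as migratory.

(a) finch: |A| = 8, |A ∩ B| = 4; needs |A ∩ B| / |A| ≤ 3/5 — true.
(b) sparrow: |A| = 7, |A ∩ B| = 5; needs |A ∖ B| = 2 — true.
(c) pipit: |A| = 8, |A ∩ B| = 4; needs |A ∩ B| = 4 — true.
(d) warbler: |A| = 9, |A ∩ B| = 8; needs |A ∖ B| = 1 — true.
(e) thrush: |A| = 5, |A ∩ B| = 2; needs |A ∩ B| < |A ∖ B| — true.

5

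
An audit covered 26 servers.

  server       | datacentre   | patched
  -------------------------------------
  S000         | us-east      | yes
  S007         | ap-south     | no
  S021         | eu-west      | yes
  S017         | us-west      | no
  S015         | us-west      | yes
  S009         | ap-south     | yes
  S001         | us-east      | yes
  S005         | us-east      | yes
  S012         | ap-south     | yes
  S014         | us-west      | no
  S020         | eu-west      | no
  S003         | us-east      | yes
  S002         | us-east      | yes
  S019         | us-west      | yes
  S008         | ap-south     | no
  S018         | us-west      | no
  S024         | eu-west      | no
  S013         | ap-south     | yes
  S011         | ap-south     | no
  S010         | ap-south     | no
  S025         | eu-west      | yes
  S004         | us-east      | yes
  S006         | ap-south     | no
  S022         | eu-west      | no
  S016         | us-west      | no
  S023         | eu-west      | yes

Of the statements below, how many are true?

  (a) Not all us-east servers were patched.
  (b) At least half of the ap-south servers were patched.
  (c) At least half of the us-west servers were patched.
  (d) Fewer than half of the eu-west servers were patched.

(a) us-east: |A| = 6, |A ∩ B| = 6; needs A ⊄ B (|A ∖ B| ≥ 1) — false.
(b) ap-south: |A| = 8, |A ∩ B| = 3; needs |A ∩ B| ≥ |A ∖ B| — false.
(c) us-west: |A| = 6, |A ∩ B| = 2; needs |A ∩ B| ≥ |A ∖ B| — false.
(d) eu-west: |A| = 6, |A ∩ B| = 3; needs |A ∩ B| < |A ∖ B| — false.

0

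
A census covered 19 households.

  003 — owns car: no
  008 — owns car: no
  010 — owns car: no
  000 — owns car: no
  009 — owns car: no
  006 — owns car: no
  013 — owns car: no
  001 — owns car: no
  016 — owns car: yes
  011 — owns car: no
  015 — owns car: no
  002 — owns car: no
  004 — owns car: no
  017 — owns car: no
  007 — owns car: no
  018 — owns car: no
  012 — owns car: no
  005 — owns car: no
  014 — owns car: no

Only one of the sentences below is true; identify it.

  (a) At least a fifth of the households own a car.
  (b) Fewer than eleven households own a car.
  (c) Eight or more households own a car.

(b)

|A| = 19, |A ∩ B| = 1, |A ∖ B| = 18.
(a) requires |A ∩ B| / |A| ≥ 1/5: false.
(b) requires |A ∩ B| < 11: true.
(c) requires |A ∩ B| ≥ 8: false.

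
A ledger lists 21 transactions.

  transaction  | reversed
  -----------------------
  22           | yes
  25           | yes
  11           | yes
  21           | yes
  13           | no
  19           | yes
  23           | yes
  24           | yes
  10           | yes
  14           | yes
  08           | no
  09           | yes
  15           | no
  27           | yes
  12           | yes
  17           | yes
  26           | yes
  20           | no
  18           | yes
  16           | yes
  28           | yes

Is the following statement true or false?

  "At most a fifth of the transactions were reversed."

Truth condition: |A ∩ B| / |A| ≤ 1/5.
|A| = 21, |A ∩ B| = 17, |A ∖ B| = 4.
|A ∩ B|/|A| = 17/21, so the statement is false.

False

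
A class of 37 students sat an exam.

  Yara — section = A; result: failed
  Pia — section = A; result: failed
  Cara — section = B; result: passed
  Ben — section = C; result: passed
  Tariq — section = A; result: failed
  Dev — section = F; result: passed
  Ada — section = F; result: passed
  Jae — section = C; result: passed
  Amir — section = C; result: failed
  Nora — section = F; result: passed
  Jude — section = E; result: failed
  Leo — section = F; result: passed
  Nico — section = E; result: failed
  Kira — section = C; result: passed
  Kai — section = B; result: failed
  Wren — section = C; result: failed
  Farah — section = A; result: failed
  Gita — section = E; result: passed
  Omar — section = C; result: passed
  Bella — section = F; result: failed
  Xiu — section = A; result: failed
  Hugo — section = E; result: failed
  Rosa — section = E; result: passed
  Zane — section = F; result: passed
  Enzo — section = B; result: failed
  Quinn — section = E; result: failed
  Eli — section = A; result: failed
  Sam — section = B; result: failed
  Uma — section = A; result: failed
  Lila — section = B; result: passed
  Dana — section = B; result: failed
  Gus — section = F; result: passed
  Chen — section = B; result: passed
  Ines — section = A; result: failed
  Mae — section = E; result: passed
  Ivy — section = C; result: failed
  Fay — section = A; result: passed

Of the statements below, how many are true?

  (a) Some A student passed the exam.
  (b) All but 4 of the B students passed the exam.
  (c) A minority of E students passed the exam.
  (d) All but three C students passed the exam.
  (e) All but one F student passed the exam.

5

(a) A: |A| = 9, |A ∩ B| = 1; needs A ∩ B ≠ ∅ (|A ∩ B| ≥ 1) — true.
(b) B: |A| = 7, |A ∩ B| = 3; needs |A ∖ B| = 4 — true.
(c) E: |A| = 7, |A ∩ B| = 3; needs |A ∩ B| < |A ∖ B| — true.
(d) C: |A| = 7, |A ∩ B| = 4; needs |A ∖ B| = 3 — true.
(e) F: |A| = 7, |A ∩ B| = 6; needs |A ∖ B| = 1 — true.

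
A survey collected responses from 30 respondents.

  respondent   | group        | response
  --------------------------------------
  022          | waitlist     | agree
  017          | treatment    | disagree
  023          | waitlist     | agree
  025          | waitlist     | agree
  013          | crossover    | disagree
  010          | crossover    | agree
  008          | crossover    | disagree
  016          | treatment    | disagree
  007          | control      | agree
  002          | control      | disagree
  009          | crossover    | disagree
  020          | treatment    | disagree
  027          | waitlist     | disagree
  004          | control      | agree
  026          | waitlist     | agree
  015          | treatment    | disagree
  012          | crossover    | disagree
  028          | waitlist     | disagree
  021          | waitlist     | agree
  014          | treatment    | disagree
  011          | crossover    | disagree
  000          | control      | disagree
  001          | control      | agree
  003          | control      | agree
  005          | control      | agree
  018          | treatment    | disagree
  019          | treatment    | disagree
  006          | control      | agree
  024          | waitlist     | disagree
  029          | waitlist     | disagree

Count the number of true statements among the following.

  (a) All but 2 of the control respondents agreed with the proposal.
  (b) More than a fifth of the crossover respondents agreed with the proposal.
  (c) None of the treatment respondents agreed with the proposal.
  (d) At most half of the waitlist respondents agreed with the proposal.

(a) control: |A| = 8, |A ∩ B| = 6; needs |A ∖ B| = 2 — true.
(b) crossover: |A| = 6, |A ∩ B| = 1; needs |A ∩ B| / |A| > 1/5 — false.
(c) treatment: |A| = 7, |A ∩ B| = 0; needs A ∩ B = ∅ (|A ∩ B| = 0) — true.
(d) waitlist: |A| = 9, |A ∩ B| = 5; needs |A ∩ B| ≤ |A ∖ B| — false.

2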